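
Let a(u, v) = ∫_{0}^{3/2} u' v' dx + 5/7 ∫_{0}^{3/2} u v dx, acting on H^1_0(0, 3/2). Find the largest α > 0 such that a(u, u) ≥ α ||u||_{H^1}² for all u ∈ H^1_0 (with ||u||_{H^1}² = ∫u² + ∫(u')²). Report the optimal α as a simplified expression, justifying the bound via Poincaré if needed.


α = (45 + 28*π^2)/(7*(9 + 4*π^2))

Coercivity of a(·,·) on H^1_0(0, 3/2) means a(u, u) ≥ α ||u||_{H^1}² for every u ∈ H^1_0.
The interval has length L = 3/2, and Poincaré/coercivity depend only on L. Here a(u, u) = ∫(u')² + (5/7)·∫u².
Here 0 < c = 5/7 < 1. The condition a(u,u) ≥ α||u||_{H^1}² reads (1−α)∫(u')² ≥ (α−c)∫u². Any admissible α is ≤ 1 (rapidly oscillating u have ∫u²/∫(u')² → 0), and α = 1 would force 0 ≥ (1−c)∫u², impossible since c < 1; so 1−α > 0. By the sharp Poincaré inequality on H^1_0 of an interval of length L, ∫(u')² ≥ (π/L)²∫u² with equality for the first sine mode sin(π(x−x₀)/L) (x₀ the left endpoint), so the inequality holds for all u iff (1−α)(π/L)² ≥ α − c, i.e. α ≤ ((π/L)² + c)/((π/L)² + 1) = (1 + c(L/π)²)/(1 + (L/π)²). With (π/L)² = 4*π^2/9 and c = 5/7, the largest admissible constant is α = ((π/L)² + c)/((π/L)² + 1).
Simplifying, α = (45 + 28*π^2)/(7*(9 + 4*π^2)).


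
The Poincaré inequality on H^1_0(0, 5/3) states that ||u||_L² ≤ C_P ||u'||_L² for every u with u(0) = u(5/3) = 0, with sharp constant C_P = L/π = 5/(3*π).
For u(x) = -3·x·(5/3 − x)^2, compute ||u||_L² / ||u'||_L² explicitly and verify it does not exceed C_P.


||u||_L² / ||u'||_L² = 5*sqrt(14)/42 < C_P = 5/(3*π).

u(x) = -3·x·(5/3 − x)^2, so u'(x) = (5 - 9*x)*(x - 5/3).
u(x) = -3·x·(5/3 − x)^2 vanishes at x = 0 and x = 5/3, so u ∈ H^1_0(0, 5/3). Differentiate via the product rule and integrate the resulting polynomials term by term.
  ∫_0^5/3 u² dx = ∫_0^5/3 (9*x^6 - 60*x^5 + 150*x^4 - 500*x^3/3 + 625*x^2/9) dx. Term by term:
    ∫_0^5/3 9*x^6 dx = 78125/1701;  ∫_0^5/3 -60*x^5 dx = -156250/729;  ∫_0^5/3 150*x^4 dx = 31250/81;
    ∫_0^5/3 -500*x^3/3 dx = -78125/243;  ∫_0^5/3 625*x^2/9 dx = 78125/729.
  Sum: 78125/1701 − 156250/729 + 31250/81 − 78125/243 + 78125/729 = 15625/5103.
  ∫_0^5/3 (u')² dx = ∫_0^5/3 (81*x^4 - 360*x^3 + 550*x^2 - 1000*x/3 + 625/9) dx. Term by term:
    ∫_0^5/3 81*x^4 dx = 625/3;  ∫_0^5/3 -360*x^3 dx = -6250/9;  ∫_0^5/3 550*x^2 dx = 68750/81;
    ∫_0^5/3 -1000*x/3 dx = -12500/27;  ∫_0^5/3 625/9 dx = 3125/27.
  Sum: 625/3 − 6250/9 + 68750/81 − 12500/27 + 3125/27 = 1250/81.
∫_0^5/3 u² dx = 15625/5103, so ||u||_L² = 125*sqrt(7)/189.
∫_0^5/3 (u')² dx = 1250/81, so ||u'||_L² = 25*sqrt(2)/9.
Ratio ||u||_L² / ||u'||_L² = 5*sqrt(14)/42.
Sharp Poincaré constant on H^1_0(0, 5/3) is C_P = L/π = 5/(3*π), achieved by sin(3*π/5·x).
A polynomial bump cannot attain the sharp Poincaré constant (only the first sine eigenfunction does), so the ratio is strictly less than C_P, consistent with ||u||_L² ≤ C_P ||u'||_L².


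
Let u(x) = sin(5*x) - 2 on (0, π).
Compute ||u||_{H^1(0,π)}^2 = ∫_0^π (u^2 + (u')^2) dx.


||u||_{H^1(0,π)}^2 = -8/5 + 17*π

u'(x) = 5*cos(5*x).
Expand u² and (u')² and integrate term by term on (0, π), using: for integers n ≥ 1, ∫_0^π sin²(nx) dx = ∫_0^π cos²(nx) dx = π/2; for n ≠ n', ∫_0^π sin(nx)sin(n'x) dx = ∫_0^π cos(nx)cos(n'x) dx = 0; and by product-to-sum, ∫_0^π sin(nx)cos(n'x) dx = ½∫_0^π [sin((n+n')x) + sin((n−n')x)] dx, which is 0 when n+n' is even and 2n/(n²−n'²) when n+n' is odd (it need not vanish on (0, π)). For the constant mode: ∫_0^π 1 dx = π, ∫_0^π cos(nx) dx = 0, ∫_0^π sin(nx) dx = (1−(−1)^n)/n.
  u² squared terms: (-2)²·∫1 dx = 4·π = 4*π;  (1)²·∫sin(5x)² dx = 1·π/2 = π/2.
  u² cross terms: 2·(-2)·(1)·∫1·sin(5x) dx = -4·(2/5) = -8/5.
  So ∫_0^π u² dx = 4*π + π/2 − 8/5 = -8/5 + 9*π/2.
  (u')² squared terms: (5)²·∫cos(5x)² dx = 25·π/2 = 25*π/2.
  So ∫_0^π (u')² dx = 25*π/2.
||u||_{H^1}^2 = (-8/5 + 9*π/2) + (25*π/2) = -8/5 + 17*π.


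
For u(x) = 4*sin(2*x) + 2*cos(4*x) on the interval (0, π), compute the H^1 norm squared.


||u||_{H^1(0,π)}^2 = 74*π

u'(x) = -8*sin(4*x) + 8*cos(2*x).
Expand u² and (u')² and integrate term by term on (0, π), using: for integers n ≥ 1, ∫_0^π sin²(nx) dx = ∫_0^π cos²(nx) dx = π/2; for n ≠ n', ∫_0^π sin(nx)sin(n'x) dx = ∫_0^π cos(nx)cos(n'x) dx = 0; and by product-to-sum, ∫_0^π sin(nx)cos(n'x) dx = ½∫_0^π [sin((n+n')x) + sin((n−n')x)] dx, which is 0 when n+n' is even and 2n/(n²−n'²) when n+n' is odd (it need not vanish on (0, π)).
  u² squared terms: (2)²·∫cos(4x)² dx = 4·π/2 = 2*π;  (4)²·∫sin(2x)² dx = 16·π/2 = 8*π.
  u² cross terms: 2·(2)·(4)·∫cos(4x)·sin(2x) dx = 16·(0) = 0.
  So ∫_0^π u² dx = 2*π + 8*π + 0 = 10*π.
  (u')² squared terms: (-8)²·∫sin(4x)² dx = 64·π/2 = 32*π;  (8)²·∫cos(2x)² dx = 64·π/2 = 32*π.
  (u')² cross terms: 2·(-8)·(8)·∫sin(4x)·cos(2x) dx = -128·(0) = 0.
  So ∫_0^π (u')² dx = 32*π + 32*π + 0 = 64*π.
||u||_{H^1}^2 = (10*π) + (64*π) = 74*π.


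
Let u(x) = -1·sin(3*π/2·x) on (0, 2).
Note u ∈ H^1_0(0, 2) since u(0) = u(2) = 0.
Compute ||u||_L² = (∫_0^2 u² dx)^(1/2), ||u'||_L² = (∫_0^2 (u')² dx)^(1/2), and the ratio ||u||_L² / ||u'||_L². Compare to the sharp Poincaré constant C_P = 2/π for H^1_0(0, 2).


||u||_L² / ||u'||_L² = 2/(3*π) < C_P = 2/π.

u(x) = -1·sin(3*π/2·x), so u'(x) = -3*π*cos(3*π*x/2)/2.
Writing u(x) = A·sin(kπx/L) with A = -1 and k = 3, use ∫_0^L sin²(kπx/L) dx = L/2 and ∫_0^L cos²(kπx/L) dx = L/2.
u² = 1·sin²(3*π/2·x) and (u')² = 9*π^2/4·cos²(3*π/2·x), and each of sin², cos² integrates to L/2 = 1 over (0, 2).
∫_0^2 u² dx = 1, so ||u||_L² = 1.
∫_0^2 (u')² dx = 9*π^2/4, so ||u'||_L² = 3*π/2.
Ratio ||u||_L² / ||u'||_L² = 2/(3*π).
Sharp Poincaré constant on H^1_0(0, 2) is C_P = L/π = 2/π, achieved by sin(π/2·x).
This is the k = 3 harmonic; the ratio L/(kπ) is strictly less than C_P = L/π, consistent with the sharp inequality ||u||_L² ≤ C_P ||u'||_L².


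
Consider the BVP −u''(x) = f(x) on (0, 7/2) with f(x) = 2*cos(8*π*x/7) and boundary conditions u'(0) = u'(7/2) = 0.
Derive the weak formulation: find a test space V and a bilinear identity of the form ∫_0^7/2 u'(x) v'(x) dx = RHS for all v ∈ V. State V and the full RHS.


V = H^1(0, 7/2) (no boundary constraint on v; u is determined up to an additive constant); weak form: ∫_0^7/2 u'v' dx = ∫_0^7/2 (2*cos(8*π*x/7)) v dx for all v ∈ V.

Multiply both sides by a test function v and integrate from 0 to 7/2:
  ∫_0^7/2 −u''(x) v(x) dx = ∫_0^7/2 f(x) v(x) dx.
Integrate the LHS by parts once:
  ∫_0^7/2 −u'' v dx = −[u'(x) v(x)]_0^7/2 + ∫_0^7/2 u'(x) v'(x) dx.
Thus ∫_0^7/2 u'(x) v'(x) dx = ∫_0^7/2 f(x) v(x) dx + [u'(x) v(x)]_0^7/2.
Choose V so that boundary terms are either known or forced to vanish.
u has homogeneous Neumann: u'(0) = u'(7/2) = 0. So [u' v]_0^7/2 = 0·v(7/2) − 0·v(0) = 0 for any v; take V = H^1(0, 7/2).
Weak formulation: find u (satisfying any essential BC) such that ∫_0^7/2 u'(x) v'(x) dx = ∫_0^7/2 f v dx for all v ∈ V (homogeneous Neumann, so boundary terms vanish).
Substituting f(x) = 2*cos(8*π*x/7), the right-hand side is ∫_0^7/2 (2*cos(8*π*x/7)) v dx.
Compatibility check (pure Neumann): taking v ≡ 1 ∈ V gives 0 = ∫_0^7/2 f dx + (0) − (0), i.e. ∫_0^7/2 f dx must equal u'(0) − u'(7/2) = 0. Indeed ∫_0^7/2 (2*cos(8*π*x/7)) dx = 0, so the data are compatible. The solution is then unique only up to an additive constant (fix it e.g. by requiring ∫_0^7/2 u dx = 0).


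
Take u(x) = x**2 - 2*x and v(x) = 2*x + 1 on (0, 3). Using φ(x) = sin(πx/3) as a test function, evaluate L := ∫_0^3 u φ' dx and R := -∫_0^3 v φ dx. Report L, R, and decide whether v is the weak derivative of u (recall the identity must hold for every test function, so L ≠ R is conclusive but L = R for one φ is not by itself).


LHS = -6/π, RHS = -24/π. No, v is not the weak derivative of u.

u(x) = x**2 - 2*x, classical derivative u'(x) = 2*x - 2.
φ(x) = sin(πx/3), so φ'(x) = π*cos(π*x/3)/3.
Note φ(0) = φ(3) = 0, so the boundary term u·φ vanishes.
LHS = ∫_0^3 u(x) φ'(x) dx = ∫_0^3 (π*x^2*cos(π*x/3)/3 - 2*π*x*cos(π*x/3)/3) dx. Term by term:
  ∫_0^3 -2*π*x*cos(π*x/3)/3 dx = 12/π;  ∫_0^3 π*x^2*cos(π*x/3)/3 dx = -18/π.
Sum: 12/π − 18/π = -6/π.
So LHS = -6/π.
∫_0^3 v(x) φ(x) dx = ∫_0^3 (2*x*sin(π*x/3) + sin(π*x/3)) dx. Term by term:
  ∫_0^3 2*x*sin(π*x/3) dx = 18/π;  ∫_0^3 sin(π*x/3) dx = 6/π.
Sum: 18/π + 6/π = 24/π.
So RHS = -∫_0^3 v(x) φ(x) dx = -24/π.
LHS − RHS = 18/π ≠ 0, so the identity fails.
(For a valid weak derivative the identity must hold for EVERY test function, in particular this one. The failure shows v is NOT the weak derivative of u.)
Correct weak derivative would be u'(x) = 2*x - 2.


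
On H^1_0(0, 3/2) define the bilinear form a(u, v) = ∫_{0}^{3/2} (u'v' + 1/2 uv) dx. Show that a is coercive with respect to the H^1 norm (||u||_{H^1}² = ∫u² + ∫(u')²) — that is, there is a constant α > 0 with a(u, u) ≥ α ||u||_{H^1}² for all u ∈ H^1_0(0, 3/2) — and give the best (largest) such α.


α = (9 + 8*π^2)/(2*(9 + 4*π^2))

Coercivity of a(·,·) on H^1_0(0, 3/2) means a(u, u) ≥ α ||u||_{H^1}² for every u ∈ H^1_0.
The interval has length L = 3/2, and Poincaré/coercivity depend only on L. Here a(u, u) = ∫(u')² + (1/2)·∫u².
Here 0 < c = 1/2 < 1. The condition a(u,u) ≥ α||u||_{H^1}² reads (1−α)∫(u')² ≥ (α−c)∫u². Any admissible α is ≤ 1 (rapidly oscillating u have ∫u²/∫(u')² → 0), and α = 1 would force 0 ≥ (1−c)∫u², impossible since c < 1; so 1−α > 0. By the sharp Poincaré inequality on H^1_0 of an interval of length L, ∫(u')² ≥ (π/L)²∫u² with equality for the first sine mode sin(π(x−x₀)/L) (x₀ the left endpoint), so the inequality holds for all u iff (1−α)(π/L)² ≥ α − c, i.e. α ≤ ((π/L)² + c)/((π/L)² + 1) = (1 + c(L/π)²)/(1 + (L/π)²). With (π/L)² = 4*π^2/9 and c = 1/2, the largest admissible constant is α = ((π/L)² + c)/((π/L)² + 1).
Simplifying, α = (9 + 8*π^2)/(2*(9 + 4*π^2)).


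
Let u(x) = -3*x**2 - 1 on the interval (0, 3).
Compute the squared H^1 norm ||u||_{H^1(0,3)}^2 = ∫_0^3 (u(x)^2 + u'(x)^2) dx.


||u||_{H^1}^2 = 4092/5

The H^1 norm (squared) on an interval (0, L) is
  ||u||_{H^1}^2 = ∫_0^L u(x)^2 dx + ∫_0^L u'(x)^2 dx.
Compute u'(x) = -6*x.
Then u(x)^2 = 9*x**4 + 6*x**2 + 1 and u'(x)^2 = 36*x**2.
Integrate each monomial from 0 to 3 using ∫_0^3 c·x^n dx = c·3^(n+1)/(n+1):
  ∫_0^3 u(x)^2 dx = ∫_0^3 (9*x^4 + 6*x^2 + 1) dx. Term by term:
    ∫_0^3 9*x^4 dx = 2187/5;  ∫_0^3 6*x^2 dx = 54;  ∫_0^3 1 dx = 3.
  Sum: 2187/5 + 54 + 3 = 2472/5.
  ∫_0^3 u'(x)^2 dx = ∫_0^3 (36*x^2) dx. Term by term:
    ∫_0^3 36*x^2 dx = 324.
Adding: ||u||_{H^1}^2 = 2472/5 + 324 = 4092/5.


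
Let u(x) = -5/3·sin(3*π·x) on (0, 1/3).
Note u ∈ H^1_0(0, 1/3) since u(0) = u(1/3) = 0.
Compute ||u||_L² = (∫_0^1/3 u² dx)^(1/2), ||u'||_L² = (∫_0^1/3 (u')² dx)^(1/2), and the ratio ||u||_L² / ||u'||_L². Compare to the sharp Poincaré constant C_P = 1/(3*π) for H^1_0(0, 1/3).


||u||_L² / ||u'||_L² = 1/(3*π) = C_P.

u(x) = -5/3·sin(3*π·x), so u'(x) = -5*π*cos(3*π*x).
Writing u(x) = A·sin(kπx/L) with A = -5/3 and k = 1, use ∫_0^L sin²(kπx/L) dx = L/2 and ∫_0^L cos²(kπx/L) dx = L/2.
u² = 25/9·sin²(3*π·x) and (u')² = 25*π^2·cos²(3*π·x), and each of sin², cos² integrates to L/2 = 1/6 over (0, 1/3).
∫_0^1/3 u² dx = 25/54, so ||u||_L² = 5*sqrt(6)/18.
∫_0^1/3 (u')² dx = 25*π^2/6, so ||u'||_L² = 5*sqrt(6)*π/6.
Ratio ||u||_L² / ||u'||_L² = 1/(3*π).
Sharp Poincaré constant on H^1_0(0, 1/3) is C_P = L/π = 1/(3*π), achieved by sin(3*π·x).
This is the k = 1 eigenfunction (up to amplitude), so the ratio equals the sharp Poincaré constant exactly.


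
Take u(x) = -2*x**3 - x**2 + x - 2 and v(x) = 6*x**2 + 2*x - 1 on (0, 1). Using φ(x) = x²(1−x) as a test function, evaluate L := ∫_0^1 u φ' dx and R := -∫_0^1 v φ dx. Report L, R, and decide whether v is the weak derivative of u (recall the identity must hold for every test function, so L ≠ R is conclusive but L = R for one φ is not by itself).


LHS = 13/60, RHS = -13/60. No, v is not the weak derivative of u.

u(x) = -2*x**3 - x**2 + x - 2, classical derivative u'(x) = -6*x**2 - 2*x + 1.
φ(x) = x²(1−x), so φ'(x) = x*(2 - 3*x).
Note φ(0) = φ(1) = 0, so the boundary term u·φ vanishes.
LHS = ∫_0^1 u(x) φ'(x) dx = ∫_0^1 (6*x^5 - x^4 - 5*x^3 + 8*x^2 - 4*x) dx. Term by term:
  ∫_0^1 6*x^5 dx = 1;  ∫_0^1 -x^4 dx = -1/5;  ∫_0^1 -5*x^3 dx = -5/4;
  ∫_0^1 8*x^2 dx = 8/3;  ∫_0^1 -4*x dx = -2.
Sum: 1 − 1/5 − 5/4 + 8/3 − 2 = 13/60.
So LHS = 13/60.
∫_0^1 v(x) φ(x) dx = ∫_0^1 (-6*x^5 + 4*x^4 + 3*x^3 - x^2) dx. Term by term:
  ∫_0^1 -6*x^5 dx = -1;  ∫_0^1 4*x^4 dx = 4/5;  ∫_0^1 3*x^3 dx = 3/4;
  ∫_0^1 -x^2 dx = -1/3.
Sum: -1 + 4/5 + 3/4 − 1/3 = 13/60.
So RHS = -∫_0^1 v(x) φ(x) dx = -13/60.
LHS − RHS = 13/30 ≠ 0, so the identity fails.
(For a valid weak derivative the identity must hold for EVERY test function, in particular this one. The failure shows v is NOT the weak derivative of u.)
Correct weak derivative would be u'(x) = -6*x**2 - 2*x + 1.


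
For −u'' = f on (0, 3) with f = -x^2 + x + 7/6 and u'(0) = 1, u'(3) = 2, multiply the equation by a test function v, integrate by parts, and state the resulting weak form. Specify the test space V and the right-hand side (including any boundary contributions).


V = H^1(0, 3) (v unrestricted at boundary; u is determined up to an additive constant); weak form: ∫_0^3 u'v' dx = ∫_0^3 (-x^2 + x + 7/6) v dx + 2·v(3) − v(0) for all v ∈ V.

Multiply both sides by a test function v and integrate from 0 to 3:
  ∫_0^3 −u''(x) v(x) dx = ∫_0^3 f(x) v(x) dx.
Integrate the LHS by parts once:
  ∫_0^3 −u'' v dx = −[u'(x) v(x)]_0^3 + ∫_0^3 u'(x) v'(x) dx.
Thus ∫_0^3 u'(x) v'(x) dx = ∫_0^3 f(x) v(x) dx + [u'(x) v(x)]_0^3.
Choose V so that boundary terms are either known or forced to vanish.
u has inhomogeneous Neumann u'(0) = 1, u'(3) = 2. [u' v]_0^3 = (2)·v(3) − (1)·v(0) = 2·v(3) − v(0). Take V = H^1(0, 3); boundary term becomes part of RHS.
Weak formulation: find u (satisfying any essential BC) such that ∫_0^3 u'(x) v'(x) dx = ∫_0^3 f v dx + 2·v(3) − v(0) for all v ∈ V (Neumann data are natural BCs: they enter the RHS as boundary terms).
Substituting f(x) = -x^2 + x + 7/6, the right-hand side is ∫_0^3 (-x^2 + x + 7/6) v dx + 2·v(3) − v(0).
Compatibility check (pure Neumann): taking v ≡ 1 ∈ V gives 0 = ∫_0^3 f dx + (2) − (1), i.e. ∫_0^3 f dx must equal u'(0) − u'(3) = -1. Indeed ∫_0^3 (-x^2 + x + 7/6) dx = -1, so the data are compatible. The solution is then unique only up to an additive constant (fix it e.g. by requiring ∫_0^3 u dx = 0).


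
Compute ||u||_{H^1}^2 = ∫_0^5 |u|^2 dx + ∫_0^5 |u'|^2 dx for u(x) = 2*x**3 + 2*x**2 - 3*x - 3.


||u||_{H^1}^2 = 600480/7

The H^1 norm (squared) on an interval (0, L) is
  ||u||_{H^1}^2 = ∫_0^L u(x)^2 dx + ∫_0^L u'(x)^2 dx.
Compute u'(x) = 6*x**2 + 4*x - 3.
Then u(x)^2 = 4*x**6 + 8*x**5 - 8*x**4 - 24*x**3 - 3*x**2 + 18*x + 9 and u'(x)^2 = 36*x**4 + 48*x**3 - 20*x**2 - 24*x + 9.
Integrate each monomial from 0 to 5 using ∫_0^5 c·x^n dx = c·5^(n+1)/(n+1):
  ∫_0^5 u(x)^2 dx = ∫_0^5 (4*x^6 + 8*x^5 - 8*x^4 - 24*x^3 - 3*x^2 + 18*x + 9) dx. Term by term:
    ∫_0^5 4*x^6 dx = 312500/7;  ∫_0^5 8*x^5 dx = 62500/3;  ∫_0^5 -8*x^4 dx = -5000;
    ∫_0^5 -24*x^3 dx = -3750;  ∫_0^5 -3*x^2 dx = -125;  ∫_0^5 18*x dx = 225;
    ∫_0^5 9 dx = 45.
  Sum: 312500/7 + 62500/3 − 5000 − 3750 − 125 + 225 + 45 = 1194295/21.
  ∫_0^5 u'(x)^2 dx = ∫_0^5 (36*x^4 + 48*x^3 - 20*x^2 - 24*x + 9) dx. Term by term:
    ∫_0^5 36*x^4 dx = 22500;  ∫_0^5 48*x^3 dx = 7500;  ∫_0^5 -20*x^2 dx = -2500/3;
    ∫_0^5 -24*x dx = -300;  ∫_0^5 9 dx = 45.
  Sum: 22500 + 7500 − 2500/3 − 300 + 45 = 86735/3.
Adding: ||u||_{H^1}^2 = 1194295/21 + 86735/3 = 600480/7.


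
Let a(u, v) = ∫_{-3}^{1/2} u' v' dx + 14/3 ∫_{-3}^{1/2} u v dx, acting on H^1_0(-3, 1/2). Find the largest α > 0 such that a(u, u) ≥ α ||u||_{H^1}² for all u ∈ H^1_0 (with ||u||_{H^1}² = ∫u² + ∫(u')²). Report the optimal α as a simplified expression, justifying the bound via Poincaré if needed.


α = 1

Coercivity of a(·,·) on H^1_0(-3, 1/2) means a(u, u) ≥ α ||u||_{H^1}² for every u ∈ H^1_0.
The interval has length L = 7/2, and Poincaré/coercivity depend only on L. Here a(u, u) = ∫(u')² + (14/3)·∫u².
Here c = 14/3 ≥ 1, so a(u,u) = ∫(u')² + c∫u² ≥ ∫(u')² + ∫u² = ||u||_{H^1}², i.e. α = 1 works. No larger α is possible: a(u,u) ≥ α||u||_{H^1}² means (1−α)∫(u')² ≥ (α−c)∫u², and for the modes u_n = sin(nπ(x−x₀)/L) (x₀ the left endpoint) one has ∫u_n²/∫(u_n')² = (L/(nπ))² → 0, so a(u_n,u_n)/||u_n||_{H^1}² → 1. Hence the optimal constant is α = 1.
Therefore α = 1.


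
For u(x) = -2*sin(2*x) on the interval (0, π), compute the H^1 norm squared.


||u||_{H^1(0,π)}^2 = 10*π

u'(x) = -4*cos(2*x).
Expand u² and (u')² and integrate term by term on (0, π), using: for integers n ≥ 1, ∫_0^π sin²(nx) dx = ∫_0^π cos²(nx) dx = π/2; for n ≠ n', ∫_0^π sin(nx)sin(n'x) dx = ∫_0^π cos(nx)cos(n'x) dx = 0; and by product-to-sum, ∫_0^π sin(nx)cos(n'x) dx = ½∫_0^π [sin((n+n')x) + sin((n−n')x)] dx, which is 0 when n+n' is even and 2n/(n²−n'²) when n+n' is odd (it need not vanish on (0, π)).
  u² squared terms: (-2)²·∫sin(2x)² dx = 4·π/2 = 2*π.
  So ∫_0^π u² dx = 2*π.
  (u')² squared terms: (-4)²·∫cos(2x)² dx = 16·π/2 = 8*π.
  So ∫_0^π (u')² dx = 8*π.
||u||_{H^1}^2 = (2*π) + (8*π) = 10*π.


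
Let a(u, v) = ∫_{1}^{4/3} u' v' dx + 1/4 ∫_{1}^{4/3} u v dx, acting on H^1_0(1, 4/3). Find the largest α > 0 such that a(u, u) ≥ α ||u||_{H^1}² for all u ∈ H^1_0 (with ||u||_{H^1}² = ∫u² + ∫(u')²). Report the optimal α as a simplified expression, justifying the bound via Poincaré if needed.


α = (1 + 36*π^2)/(4*(1 + 9*π^2))

Coercivity of a(·,·) on H^1_0(1, 4/3) means a(u, u) ≥ α ||u||_{H^1}² for every u ∈ H^1_0.
The interval has length L = 1/3, and Poincaré/coercivity depend only on L. Here a(u, u) = ∫(u')² + (1/4)·∫u².
Here 0 < c = 1/4 < 1. The condition a(u,u) ≥ α||u||_{H^1}² reads (1−α)∫(u')² ≥ (α−c)∫u². Any admissible α is ≤ 1 (rapidly oscillating u have ∫u²/∫(u')² → 0), and α = 1 would force 0 ≥ (1−c)∫u², impossible since c < 1; so 1−α > 0. By the sharp Poincaré inequality on H^1_0 of an interval of length L, ∫(u')² ≥ (π/L)²∫u² with equality for the first sine mode sin(π(x−x₀)/L) (x₀ the left endpoint), so the inequality holds for all u iff (1−α)(π/L)² ≥ α − c, i.e. α ≤ ((π/L)² + c)/((π/L)² + 1) = (1 + c(L/π)²)/(1 + (L/π)²). With (π/L)² = 9*π^2 and c = 1/4, the largest admissible constant is α = ((π/L)² + c)/((π/L)² + 1).
Simplifying, α = (1 + 36*π^2)/(4*(1 + 9*π^2)).


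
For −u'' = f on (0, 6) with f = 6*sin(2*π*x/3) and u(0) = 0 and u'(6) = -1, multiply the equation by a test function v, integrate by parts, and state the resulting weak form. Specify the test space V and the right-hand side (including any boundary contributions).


V = {v ∈ H^1(0, 6) : v(0) = 0} (test functions vanish at x = 0 where u is specified); weak form: ∫_0^6 u'v' dx = ∫_0^6 (6*sin(2*π*x/3)) v dx − v(6) for all v ∈ V.

Multiply both sides by a test function v and integrate from 0 to 6:
  ∫_0^6 −u''(x) v(x) dx = ∫_0^6 f(x) v(x) dx.
Integrate the LHS by parts once:
  ∫_0^6 −u'' v dx = −[u'(x) v(x)]_0^6 + ∫_0^6 u'(x) v'(x) dx.
Thus ∫_0^6 u'(x) v'(x) dx = ∫_0^6 f(x) v(x) dx + [u'(x) v(x)]_0^6.
Choose V so that boundary terms are either known or forced to vanish.
Mixed BC: u(0) = 0 (Dirichlet) and u'(6) = -1 (Neumann). Define V = {v ∈ H^1(0, 6) : v(0) = 0}. Then [u' v]_0^6 = u'(6)·v(6) − u'(0)·0 = − v(6).
Weak formulation: find u (satisfying any essential BC) such that ∫_0^6 u'(x) v'(x) dx = ∫_0^6 f v dx − v(6) for all v ∈ V (Dirichlet at 0 absorbed into V; Neumann datum at x = 6 contributes the boundary term).
Substituting f(x) = 6*sin(2*π*x/3), the right-hand side is ∫_0^6 (6*sin(2*π*x/3)) v dx − v(6).


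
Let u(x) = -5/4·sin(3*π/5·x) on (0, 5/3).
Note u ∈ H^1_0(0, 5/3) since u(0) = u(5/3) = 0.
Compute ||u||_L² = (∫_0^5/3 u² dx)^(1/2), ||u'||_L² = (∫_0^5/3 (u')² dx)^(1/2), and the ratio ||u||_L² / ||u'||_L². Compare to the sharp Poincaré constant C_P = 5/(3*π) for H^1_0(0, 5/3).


||u||_L² / ||u'||_L² = 5/(3*π) = C_P.

u(x) = -5/4·sin(3*π/5·x), so u'(x) = -3*π*cos(3*π*x/5)/4.
Writing u(x) = A·sin(kπx/L) with A = -5/4 and k = 1, use ∫_0^L sin²(kπx/L) dx = L/2 and ∫_0^L cos²(kπx/L) dx = L/2.
u² = 25/16·sin²(3*π/5·x) and (u')² = 9*π^2/16·cos²(3*π/5·x), and each of sin², cos² integrates to L/2 = 5/6 over (0, 5/3).
∫_0^5/3 u² dx = 125/96, so ||u||_L² = 5*sqrt(30)/24.
∫_0^5/3 (u')² dx = 15*π^2/32, so ||u'||_L² = sqrt(30)*π/8.
Ratio ||u||_L² / ||u'||_L² = 5/(3*π).
Sharp Poincaré constant on H^1_0(0, 5/3) is C_P = L/π = 5/(3*π), achieved by sin(3*π/5·x).
This is the k = 1 eigenfunction (up to amplitude), so the ratio equals the sharp Poincaré constant exactly.


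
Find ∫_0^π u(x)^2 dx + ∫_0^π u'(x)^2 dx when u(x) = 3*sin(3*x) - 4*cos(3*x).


||u||_{H^1(0,π)}^2 = 125*π

u'(x) = 12*sin(3*x) + 9*cos(3*x).
Expand u² and (u')² and integrate term by term on (0, π), using: for integers n ≥ 1, ∫_0^π sin²(nx) dx = ∫_0^π cos²(nx) dx = π/2; for n ≠ n', ∫_0^π sin(nx)sin(n'x) dx = ∫_0^π cos(nx)cos(n'x) dx = 0; and by product-to-sum, ∫_0^π sin(nx)cos(n'x) dx = ½∫_0^π [sin((n+n')x) + sin((n−n')x)] dx, which is 0 when n+n' is even and 2n/(n²−n'²) when n+n' is odd (it need not vanish on (0, π)).
  u² squared terms: (-4)²·∫cos(3x)² dx = 16·π/2 = 8*π;  (3)²·∫sin(3x)² dx = 9·π/2 = 9*π/2.
  u² cross terms: 2·(-4)·(3)·∫cos(3x)·sin(3x) dx = -24·(0) = 0.
  So ∫_0^π u² dx = 8*π + 9*π/2 + 0 = 25*π/2.
  (u')² squared terms: (9)²·∫cos(3x)² dx = 81·π/2 = 81*π/2;  (12)²·∫sin(3x)² dx = 144·π/2 = 72*π.
  (u')² cross terms: 2·(9)·(12)·∫cos(3x)·sin(3x) dx = 216·(0) = 0.
  So ∫_0^π (u')² dx = 81*π/2 + 72*π + 0 = 225*π/2.
||u||_{H^1}^2 = (25*π/2) + (225*π/2) = 125*π.


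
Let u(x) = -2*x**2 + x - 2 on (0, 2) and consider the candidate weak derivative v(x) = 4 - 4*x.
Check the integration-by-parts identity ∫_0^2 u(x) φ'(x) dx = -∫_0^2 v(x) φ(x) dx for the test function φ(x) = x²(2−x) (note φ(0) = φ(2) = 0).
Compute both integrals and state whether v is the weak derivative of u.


LHS = 76/15, RHS = 16/15. No, v is not the weak derivative of u.

u(x) = -2*x**2 + x - 2, classical derivative u'(x) = 1 - 4*x.
φ(x) = x²(2−x), so φ'(x) = x*(4 - 3*x).
Note φ(0) = φ(2) = 0, so the boundary term u·φ vanishes.
LHS = ∫_0^2 u(x) φ'(x) dx = ∫_0^2 (6*x^4 - 11*x^3 + 10*x^2 - 8*x) dx. Term by term:
  ∫_0^2 6*x^4 dx = 192/5;  ∫_0^2 -11*x^3 dx = -44;  ∫_0^2 10*x^2 dx = 80/3;
  ∫_0^2 -8*x dx = -16.
Sum: 192/5 − 44 + 80/3 − 16 = 76/15.
So LHS = 76/15.
∫_0^2 v(x) φ(x) dx = ∫_0^2 (4*x^4 - 12*x^3 + 8*x^2) dx. Term by term:
  ∫_0^2 4*x^4 dx = 128/5;  ∫_0^2 -12*x^3 dx = -48;  ∫_0^2 8*x^2 dx = 64/3.
Sum: 128/5 − 48 + 64/3 = -16/15.
So RHS = -∫_0^2 v(x) φ(x) dx = 16/15.
LHS − RHS = 4 ≠ 0, so the identity fails.
(For a valid weak derivative the identity must hold for EVERY test function, in particular this one. The failure shows v is NOT the weak derivative of u.)
Correct weak derivative would be u'(x) = 1 - 4*x.


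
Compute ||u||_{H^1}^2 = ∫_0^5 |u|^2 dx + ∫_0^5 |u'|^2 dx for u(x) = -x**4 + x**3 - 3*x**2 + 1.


||u||_{H^1}^2 = 84135635/252

The H^1 norm (squared) on an interval (0, L) is
  ||u||_{H^1}^2 = ∫_0^L u(x)^2 dx + ∫_0^L u'(x)^2 dx.
Compute u'(x) = -4*x**3 + 3*x**2 - 6*x.
Then u(x)^2 = x**8 - 2*x**7 + 7*x**6 - 6*x**5 + 7*x**4 + 2*x**3 - 6*x**2 + 1 and u'(x)^2 = 16*x**6 - 24*x**5 + 57*x**4 - 36*x**3 + 36*x**2.
Integrate each monomial from 0 to 5 using ∫_0^5 c·x^n dx = c·5^(n+1)/(n+1):
  ∫_0^5 u(x)^2 dx = ∫_0^5 (x^8 - 2*x^7 + 7*x^6 - 6*x^5 + 7*x^4 + 2*x^3 - 6*x^2 + 1) dx. Term by term:
    ∫_0^5 x^8 dx = 1953125/9;  ∫_0^5 -2*x^7 dx = -390625/4;  ∫_0^5 7*x^6 dx = 78125;
    ∫_0^5 -6*x^5 dx = -15625;  ∫_0^5 7*x^4 dx = 4375;  ∫_0^5 2*x^3 dx = 625/2;
    ∫_0^5 -6*x^2 dx = -250;  ∫_0^5 1 dx = 5.
  Sum: 1953125/9 − 390625/4 + 78125 − 15625 + 4375 + 625/2 − 250 + 5 = 6706805/36.
  ∫_0^5 u'(x)^2 dx = ∫_0^5 (16*x^6 - 24*x^5 + 57*x^4 - 36*x^3 + 36*x^2) dx. Term by term:
    ∫_0^5 16*x^6 dx = 1250000/7;  ∫_0^5 -24*x^5 dx = -62500;  ∫_0^5 57*x^4 dx = 35625;
    ∫_0^5 -36*x^3 dx = -5625;  ∫_0^5 36*x^2 dx = 1500.
  Sum: 1250000/7 − 62500 + 35625 − 5625 + 1500 = 1033000/7.
Adding: ||u||_{H^1}^2 = 6706805/36 + 1033000/7 = 84135635/252.


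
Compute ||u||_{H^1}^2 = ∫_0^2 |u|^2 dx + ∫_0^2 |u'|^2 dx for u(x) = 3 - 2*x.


||u||_{H^1}^2 = 38/3

The H^1 norm (squared) on an interval (0, L) is
  ||u||_{H^1}^2 = ∫_0^L u(x)^2 dx + ∫_0^L u'(x)^2 dx.
Compute u'(x) = -2.
Then u(x)^2 = 4*x**2 - 12*x + 9 and u'(x)^2 = 4.
Integrate each monomial from 0 to 2 using ∫_0^2 c·x^n dx = c·2^(n+1)/(n+1):
  ∫_0^2 u(x)^2 dx = ∫_0^2 (4*x^2 - 12*x + 9) dx. Term by term:
    ∫_0^2 4*x^2 dx = 32/3;  ∫_0^2 -12*x dx = -24;  ∫_0^2 9 dx = 18.
  Sum: 32/3 − 24 + 18 = 14/3.
  ∫_0^2 u'(x)^2 dx = ∫_0^2 (4) dx. Term by term:
    ∫_0^2 4 dx = 8.
Adding: ||u||_{H^1}^2 = 14/3 + 8 = 38/3.


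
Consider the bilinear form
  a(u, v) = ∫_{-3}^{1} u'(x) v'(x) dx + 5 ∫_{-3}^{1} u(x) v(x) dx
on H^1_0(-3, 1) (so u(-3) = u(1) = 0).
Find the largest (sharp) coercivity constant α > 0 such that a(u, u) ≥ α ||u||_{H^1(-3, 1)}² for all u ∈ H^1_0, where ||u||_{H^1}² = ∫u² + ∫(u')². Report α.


α = 1

Coercivity of a(·,·) on H^1_0(-3, 1) means a(u, u) ≥ α ||u||_{H^1}² for every u ∈ H^1_0.
The interval has length L = 4, and Poincaré/coercivity depend only on L. Here a(u, u) = ∫(u')² + (5)·∫u².
Here c = 5 ≥ 1, so a(u,u) = ∫(u')² + c∫u² ≥ ∫(u')² + ∫u² = ||u||_{H^1}², i.e. α = 1 works. No larger α is possible: a(u,u) ≥ α||u||_{H^1}² means (1−α)∫(u')² ≥ (α−c)∫u², and for the modes u_n = sin(nπ(x−x₀)/L) (x₀ the left endpoint) one has ∫u_n²/∫(u_n')² = (L/(nπ))² → 0, so a(u_n,u_n)/||u_n||_{H^1}² → 1. Hence the optimal constant is α = 1.
Therefore α = 1.


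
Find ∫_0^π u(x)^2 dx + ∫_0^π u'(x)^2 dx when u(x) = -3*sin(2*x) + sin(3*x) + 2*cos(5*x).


||u||_{H^1(0,π)}^2 = 416/7 + 159*π/2

u'(x) = -10*sin(5*x) - 6*cos(2*x) + 3*cos(3*x).
Expand u² and (u')² and integrate term by term on (0, π), using: for integers n ≥ 1, ∫_0^π sin²(nx) dx = ∫_0^π cos²(nx) dx = π/2; for n ≠ n', ∫_0^π sin(nx)sin(n'x) dx = ∫_0^π cos(nx)cos(n'x) dx = 0; and by product-to-sum, ∫_0^π sin(nx)cos(n'x) dx = ½∫_0^π [sin((n+n')x) + sin((n−n')x)] dx, which is 0 when n+n' is even and 2n/(n²−n'²) when n+n' is odd (it need not vanish on (0, π)).
  u² squared terms: (-3)²·∫sin(2x)² dx = 9·π/2 = 9*π/2;  (2)²·∫cos(5x)² dx = 4·π/2 = 2*π;  (1)²·∫sin(3x)² dx = 1·π/2 = π/2.
  u² cross terms: 2·(-3)·(2)·∫sin(2x)·cos(5x) dx = -12·(-4/21) = 16/7;  2·(-3)·(1)·∫sin(2x)·sin(3x) dx = -6·(0) = 0;  2·(2)·(1)·∫cos(5x)·sin(3x) dx = 4·(0) = 0.
  So ∫_0^π u² dx = 9*π/2 + 2*π + π/2 + 16/7 + 0 + 0 = 16/7 + 7*π.
  (u')² squared terms: (-10)²·∫sin(5x)² dx = 100·π/2 = 50*π;  (-6)²·∫cos(2x)² dx = 36·π/2 = 18*π;  (3)²·∫cos(3x)² dx = 9·π/2 = 9*π/2.
  (u')² cross terms: 2·(-10)·(-6)·∫sin(5x)·cos(2x) dx = 120·(10/21) = 400/7;  2·(-10)·(3)·∫sin(5x)·cos(3x) dx = -60·(0) = 0;  2·(-6)·(3)·∫cos(2x)·cos(3x) dx = -36·(0) = 0.
  So ∫_0^π (u')² dx = 50*π + 18*π + 9*π/2 + 400/7 + 0 + 0 = 400/7 + 145*π/2.
||u||_{H^1}^2 = (16/7 + 7*π) + (400/7 + 145*π/2) = 416/7 + 159*π/2.


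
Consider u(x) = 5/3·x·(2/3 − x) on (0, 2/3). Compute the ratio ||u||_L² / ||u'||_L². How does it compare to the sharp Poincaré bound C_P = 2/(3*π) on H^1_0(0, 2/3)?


||u||_L² / ||u'||_L² = sqrt(10)/15 < C_P = 2/(3*π).

u(x) = 5/3·x·(2/3 − x), so u'(x) = 10/9 - 10*x/3.
u(x) = 5/3·x·(2/3 − x) vanishes at x = 0 and x = 2/3, so u ∈ H^1_0(0, 2/3). Differentiate via the product rule and integrate the resulting polynomials term by term.
  ∫_0^2/3 u² dx = ∫_0^2/3 (25*x^4/9 - 100*x^3/27 + 100*x^2/81) dx. Term by term:
    ∫_0^2/3 25*x^4/9 dx = 160/2187;  ∫_0^2/3 -100*x^3/27 dx = -400/2187;  ∫_0^2/3 100*x^2/81 dx = 800/6561.
  Sum: 160/2187 − 400/2187 + 800/6561 = 80/6561.
  ∫_0^2/3 (u')² dx = ∫_0^2/3 (100*x^2/9 - 200*x/27 + 100/81) dx. Term by term:
    ∫_0^2/3 100*x^2/9 dx = 800/729;  ∫_0^2/3 -200*x/27 dx = -400/243;  ∫_0^2/3 100/81 dx = 200/243.
  Sum: 800/729 − 400/243 + 200/243 = 200/729.
∫_0^2/3 u² dx = 80/6561, so ||u||_L² = 4*sqrt(5)/81.
∫_0^2/3 (u')² dx = 200/729, so ||u'||_L² = 10*sqrt(2)/27.
Ratio ||u||_L² / ||u'||_L² = sqrt(10)/15.
Sharp Poincaré constant on H^1_0(0, 2/3) is C_P = L/π = 2/(3*π), achieved by sin(3*π/2·x).
A polynomial bump cannot attain the sharp Poincaré constant (only the first sine eigenfunction does), so the ratio is strictly less than C_P, consistent with ||u||_L² ≤ C_P ||u'||_L².


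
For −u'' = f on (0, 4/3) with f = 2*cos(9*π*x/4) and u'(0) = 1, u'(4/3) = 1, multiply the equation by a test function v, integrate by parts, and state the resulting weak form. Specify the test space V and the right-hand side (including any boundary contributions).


V = H^1(0, 4/3) (v unrestricted at boundary; u is determined up to an additive constant); weak form: ∫_0^4/3 u'v' dx = ∫_0^4/3 (2*cos(9*π*x/4)) v dx + v(4/3) − v(0) for all v ∈ V.

Multiply both sides by a test function v and integrate from 0 to 4/3:
  ∫_0^4/3 −u''(x) v(x) dx = ∫_0^4/3 f(x) v(x) dx.
Integrate the LHS by parts once:
  ∫_0^4/3 −u'' v dx = −[u'(x) v(x)]_0^4/3 + ∫_0^4/3 u'(x) v'(x) dx.
Thus ∫_0^4/3 u'(x) v'(x) dx = ∫_0^4/3 f(x) v(x) dx + [u'(x) v(x)]_0^4/3.
Choose V so that boundary terms are either known or forced to vanish.
u has inhomogeneous Neumann u'(0) = 1, u'(4/3) = 1. [u' v]_0^4/3 = (1)·v(4/3) − (1)·v(0) = v(4/3) − v(0). Take V = H^1(0, 4/3); boundary term becomes part of RHS.
Weak formulation: find u (satisfying any essential BC) such that ∫_0^4/3 u'(x) v'(x) dx = ∫_0^4/3 f v dx + v(4/3) − v(0) for all v ∈ V (Neumann data are natural BCs: they enter the RHS as boundary terms).
Substituting f(x) = 2*cos(9*π*x/4), the right-hand side is ∫_0^4/3 (2*cos(9*π*x/4)) v dx + v(4/3) − v(0).
Compatibility check (pure Neumann): taking v ≡ 1 ∈ V gives 0 = ∫_0^4/3 f dx + (1) − (1), i.e. ∫_0^4/3 f dx must equal u'(0) − u'(4/3) = 0. Indeed ∫_0^4/3 (2*cos(9*π*x/4)) dx = 0, so the data are compatible. The solution is then unique only up to an additive constant (fix it e.g. by requiring ∫_0^4/3 u dx = 0).


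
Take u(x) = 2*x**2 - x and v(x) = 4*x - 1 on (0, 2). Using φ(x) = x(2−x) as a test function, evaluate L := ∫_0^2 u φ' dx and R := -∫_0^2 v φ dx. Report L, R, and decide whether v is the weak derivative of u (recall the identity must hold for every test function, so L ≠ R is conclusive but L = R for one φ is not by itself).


LHS = -4, RHS = -4. Yes, v = u' weakly.

u(x) = 2*x**2 - x, classical derivative u'(x) = 4*x - 1.
φ(x) = x(2−x), so φ'(x) = 2 - 2*x.
Note φ(0) = φ(2) = 0, so the boundary term u·φ vanishes.
LHS = ∫_0^2 u(x) φ'(x) dx = ∫_0^2 (-4*x^3 + 6*x^2 - 2*x) dx. Term by term:
  ∫_0^2 -4*x^3 dx = -16;  ∫_0^2 6*x^2 dx = 16;  ∫_0^2 -2*x dx = -4.
Sum: -16 + 16 − 4 = -4.
So LHS = -4.
∫_0^2 v(x) φ(x) dx = ∫_0^2 (-4*x^3 + 9*x^2 - 2*x) dx. Term by term:
  ∫_0^2 -4*x^3 dx = -16;  ∫_0^2 9*x^2 dx = 24;  ∫_0^2 -2*x dx = -4.
Sum: -16 + 24 − 4 = 4.
So RHS = -∫_0^2 v(x) φ(x) dx = -4.
LHS = RHS, so the identity holds for this test φ.
Moreover u is smooth here and v(x) = u'(x) = 4*x - 1 pointwise, so the identity holds for every test function. Hence v is the weak derivative of u.


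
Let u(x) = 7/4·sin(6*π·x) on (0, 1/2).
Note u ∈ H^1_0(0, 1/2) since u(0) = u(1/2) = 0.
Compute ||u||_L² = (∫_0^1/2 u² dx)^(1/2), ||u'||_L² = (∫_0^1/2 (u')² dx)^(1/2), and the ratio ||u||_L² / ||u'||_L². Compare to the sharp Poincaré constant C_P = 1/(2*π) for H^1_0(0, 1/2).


||u||_L² / ||u'||_L² = 1/(6*π) < C_P = 1/(2*π).

u(x) = 7/4·sin(6*π·x), so u'(x) = 21*π*cos(6*π*x)/2.
Writing u(x) = A·sin(kπx/L) with A = 7/4 and k = 3, use ∫_0^L sin²(kπx/L) dx = L/2 and ∫_0^L cos²(kπx/L) dx = L/2.
u² = 49/16·sin²(6*π·x) and (u')² = 441*π^2/4·cos²(6*π·x), and each of sin², cos² integrates to L/2 = 1/4 over (0, 1/2).
∫_0^1/2 u² dx = 49/64, so ||u||_L² = 7/8.
∫_0^1/2 (u')² dx = 441*π^2/16, so ||u'||_L² = 21*π/4.
Ratio ||u||_L² / ||u'||_L² = 1/(6*π).
Sharp Poincaré constant on H^1_0(0, 1/2) is C_P = L/π = 1/(2*π), achieved by sin(2*π·x).
This is the k = 3 harmonic; the ratio L/(kπ) is strictly less than C_P = L/π, consistent with the sharp inequality ||u||_L² ≤ C_P ||u'||_L².


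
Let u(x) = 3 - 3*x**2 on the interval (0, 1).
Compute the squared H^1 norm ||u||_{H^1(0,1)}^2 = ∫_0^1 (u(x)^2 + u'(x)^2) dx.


||u||_{H^1}^2 = 84/5

The H^1 norm (squared) on an interval (0, L) is
  ||u||_{H^1}^2 = ∫_0^L u(x)^2 dx + ∫_0^L u'(x)^2 dx.
Compute u'(x) = -6*x.
Then u(x)^2 = 9*x**4 - 18*x**2 + 9 and u'(x)^2 = 36*x**2.
Integrate each monomial from 0 to 1 using ∫_0^1 c·x^n dx = c·1^(n+1)/(n+1):
  ∫_0^1 u(x)^2 dx = ∫_0^1 (9*x^4 - 18*x^2 + 9) dx. Term by term:
    ∫_0^1 9*x^4 dx = 9/5;  ∫_0^1 -18*x^2 dx = -6;  ∫_0^1 9 dx = 9.
  Sum: 9/5 − 6 + 9 = 24/5.
  ∫_0^1 u'(x)^2 dx = ∫_0^1 (36*x^2) dx. Term by term:
    ∫_0^1 36*x^2 dx = 12.
Adding: ||u||_{H^1}^2 = 24/5 + 12 = 84/5.


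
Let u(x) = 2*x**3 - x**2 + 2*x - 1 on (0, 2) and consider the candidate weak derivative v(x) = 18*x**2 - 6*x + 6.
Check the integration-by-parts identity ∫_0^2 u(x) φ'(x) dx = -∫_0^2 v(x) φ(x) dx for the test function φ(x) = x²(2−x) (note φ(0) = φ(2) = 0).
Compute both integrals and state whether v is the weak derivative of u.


LHS = -184/15, RHS = -184/5. No, v is not the weak derivative of u.

u(x) = 2*x**3 - x**2 + 2*x - 1, classical derivative u'(x) = 6*x**2 - 2*x + 2.
φ(x) = x²(2−x), so φ'(x) = x*(4 - 3*x).
Note φ(0) = φ(2) = 0, so the boundary term u·φ vanishes.
LHS = ∫_0^2 u(x) φ'(x) dx = ∫_0^2 (-6*x^5 + 11*x^4 - 10*x^3 + 11*x^2 - 4*x) dx. Term by term:
  ∫_0^2 -6*x^5 dx = -64;  ∫_0^2 11*x^4 dx = 352/5;  ∫_0^2 -10*x^3 dx = -40;
  ∫_0^2 11*x^2 dx = 88/3;  ∫_0^2 -4*x dx = -8.
Sum: -64 + 352/5 − 40 + 88/3 − 8 = -184/15.
So LHS = -184/15.
∫_0^2 v(x) φ(x) dx = ∫_0^2 (-18*x^5 + 42*x^4 - 18*x^3 + 12*x^2) dx. Term by term:
  ∫_0^2 -18*x^5 dx = -192;  ∫_0^2 42*x^4 dx = 1344/5;  ∫_0^2 -18*x^3 dx = -72;
  ∫_0^2 12*x^2 dx = 32.
Sum: -192 + 1344/5 − 72 + 32 = 184/5.
So RHS = -∫_0^2 v(x) φ(x) dx = -184/5.
LHS − RHS = 368/15 ≠ 0, so the identity fails.
(For a valid weak derivative the identity must hold for EVERY test function, in particular this one. The failure shows v is NOT the weak derivative of u.)
Correct weak derivative would be u'(x) = 6*x**2 - 2*x + 2.


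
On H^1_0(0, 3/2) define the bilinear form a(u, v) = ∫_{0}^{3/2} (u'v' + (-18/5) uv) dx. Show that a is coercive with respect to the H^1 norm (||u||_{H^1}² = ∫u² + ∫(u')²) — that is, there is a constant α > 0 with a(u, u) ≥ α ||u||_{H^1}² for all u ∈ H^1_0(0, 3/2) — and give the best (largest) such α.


α = 2*(-81 + 10*π^2)/(5*(9 + 4*π^2))

Coercivity of a(·,·) on H^1_0(0, 3/2) means a(u, u) ≥ α ||u||_{H^1}² for every u ∈ H^1_0.
The interval has length L = 3/2, and Poincaré/coercivity depend only on L. Here a(u, u) = ∫(u')² + (-18/5)·∫u².
Here c = -18/5 < 0 with |c| < (π/L)² = 4*π^2/9, so coercivity still holds. The condition a(u,u) ≥ α||u||_{H^1}² reads (1−α)∫(u')² ≥ (α−c)∫u². Any admissible α is ≤ 1 (rapidly oscillating u have ∫u²/∫(u')² → 0), and α = 1 would force 0 ≥ (1−c)∫u², impossible since c < 1; so 1−α > 0. By the sharp Poincaré inequality on H^1_0 of an interval of length L, ∫(u')² ≥ (π/L)²∫u² with equality for the first sine mode sin(π(x−x₀)/L) (x₀ the left endpoint), so the inequality holds for all u iff (1−α)(π/L)² ≥ α − c, i.e. α ≤ ((π/L)² + c)/((π/L)² + 1) = (1 + c(L/π)²)/(1 + (L/π)²). (Direct route, valid since c ≤ 0: Poincaré gives c∫u² ≥ c(L/π)²∫(u')², so a(u,u) ≥ (1 + c(L/π)²)∫(u')², while ||u||_{H^1}² ≤ (1 + (L/π)²)∫(u')²; dividing yields the same α.) With (π/L)² = 4*π^2/9 and c = -18/5, the largest admissible constant is α = ((π/L)² + c)/((π/L)² + 1).
Simplifying, α = 2*(-81 + 10*π^2)/(5*(9 + 4*π^2)).


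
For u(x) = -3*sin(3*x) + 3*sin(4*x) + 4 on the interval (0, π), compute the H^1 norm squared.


||u||_{H^1(0,π)}^2 = -16 + 275*π/2

u'(x) = -9*cos(3*x) + 12*cos(4*x).
Expand u² and (u')² and integrate term by term on (0, π), using: for integers n ≥ 1, ∫_0^π sin²(nx) dx = ∫_0^π cos²(nx) dx = π/2; for n ≠ n', ∫_0^π sin(nx)sin(n'x) dx = ∫_0^π cos(nx)cos(n'x) dx = 0; and by product-to-sum, ∫_0^π sin(nx)cos(n'x) dx = ½∫_0^π [sin((n+n')x) + sin((n−n')x)] dx, which is 0 when n+n' is even and 2n/(n²−n'²) when n+n' is odd (it need not vanish on (0, π)). For the constant mode: ∫_0^π 1 dx = π, ∫_0^π cos(nx) dx = 0, ∫_0^π sin(nx) dx = (1−(−1)^n)/n.
  u² squared terms: (4)²·∫1 dx = 16·π = 16*π;  (-3)²·∫sin(3x)² dx = 9·π/2 = 9*π/2;  (3)²·∫sin(4x)² dx = 9·π/2 = 9*π/2.
  u² cross terms: 2·(4)·(-3)·∫1·sin(3x) dx = -24·(2/3) = -16;  2·(4)·(3)·∫1·sin(4x) dx = 24·(0) = 0;  2·(-3)·(3)·∫sin(3x)·sin(4x) dx = -18·(0) = 0.
  So ∫_0^π u² dx = 16*π + 9*π/2 + 9*π/2 − 16 + 0 + 0 = -16 + 25*π.
  (u')² squared terms: (-9)²·∫cos(3x)² dx = 81·π/2 = 81*π/2;  (12)²·∫cos(4x)² dx = 144·π/2 = 72*π.
  (u')² cross terms: 2·(-9)·(12)·∫cos(3x)·cos(4x) dx = -216·(0) = 0.
  So ∫_0^π (u')² dx = 81*π/2 + 72*π + 0 = 225*π/2.
||u||_{H^1}^2 = (-16 + 25*π) + (225*π/2) = -16 + 275*π/2.


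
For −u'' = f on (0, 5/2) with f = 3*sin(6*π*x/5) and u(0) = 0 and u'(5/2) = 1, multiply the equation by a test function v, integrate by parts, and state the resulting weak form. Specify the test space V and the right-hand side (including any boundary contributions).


V = {v ∈ H^1(0, 5/2) : v(0) = 0} (test functions vanish at x = 0 where u is specified); weak form: ∫_0^5/2 u'v' dx = ∫_0^5/2 (3*sin(6*π*x/5)) v dx + v(5/2) for all v ∈ V.

Multiply both sides by a test function v and integrate from 0 to 5/2:
  ∫_0^5/2 −u''(x) v(x) dx = ∫_0^5/2 f(x) v(x) dx.
Integrate the LHS by parts once:
  ∫_0^5/2 −u'' v dx = −[u'(x) v(x)]_0^5/2 + ∫_0^5/2 u'(x) v'(x) dx.
Thus ∫_0^5/2 u'(x) v'(x) dx = ∫_0^5/2 f(x) v(x) dx + [u'(x) v(x)]_0^5/2.
Choose V so that boundary terms are either known or forced to vanish.
Mixed BC: u(0) = 0 (Dirichlet) and u'(5/2) = 1 (Neumann). Define V = {v ∈ H^1(0, 5/2) : v(0) = 0}. Then [u' v]_0^5/2 = u'(5/2)·v(5/2) − u'(0)·0 = v(5/2).
Weak formulation: find u (satisfying any essential BC) such that ∫_0^5/2 u'(x) v'(x) dx = ∫_0^5/2 f v dx + v(5/2) for all v ∈ V (Dirichlet at 0 absorbed into V; Neumann datum at x = 5/2 contributes the boundary term).
Substituting f(x) = 3*sin(6*π*x/5), the right-hand side is ∫_0^5/2 (3*sin(6*π*x/5)) v dx + v(5/2).


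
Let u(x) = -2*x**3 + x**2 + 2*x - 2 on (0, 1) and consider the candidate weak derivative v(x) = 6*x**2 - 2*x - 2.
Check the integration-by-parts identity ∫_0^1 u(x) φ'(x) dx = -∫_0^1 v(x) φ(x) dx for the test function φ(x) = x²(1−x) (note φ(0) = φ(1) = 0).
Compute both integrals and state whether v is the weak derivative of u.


LHS = -1/15, RHS = 1/15. No, v is not the weak derivative of u.

u(x) = -2*x**3 + x**2 + 2*x - 2, classical derivative u'(x) = -6*x**2 + 2*x + 2.
φ(x) = x²(1−x), so φ'(x) = x*(2 - 3*x).
Note φ(0) = φ(1) = 0, so the boundary term u·φ vanishes.
LHS = ∫_0^1 u(x) φ'(x) dx = ∫_0^1 (6*x^5 - 7*x^4 - 4*x^3 + 10*x^2 - 4*x) dx. Term by term:
  ∫_0^1 6*x^5 dx = 1;  ∫_0^1 -7*x^4 dx = -7/5;  ∫_0^1 -4*x^3 dx = -1;
  ∫_0^1 10*x^2 dx = 10/3;  ∫_0^1 -4*x dx = -2.
Sum: 1 − 7/5 − 1 + 10/3 − 2 = -1/15.
So LHS = -1/15.
∫_0^1 v(x) φ(x) dx = ∫_0^1 (-6*x^5 + 8*x^4 - 2*x^2) dx. Term by term:
  ∫_0^1 -6*x^5 dx = -1;  ∫_0^1 8*x^4 dx = 8/5;  ∫_0^1 -2*x^2 dx = -2/3.
Sum: -1 + 8/5 − 2/3 = -1/15.
So RHS = -∫_0^1 v(x) φ(x) dx = 1/15.
LHS − RHS = -2/15 ≠ 0, so the identity fails.
(For a valid weak derivative the identity must hold for EVERY test function, in particular this one. The failure shows v is NOT the weak derivative of u.)
Correct weak derivative would be u'(x) = -6*x**2 + 2*x + 2.
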